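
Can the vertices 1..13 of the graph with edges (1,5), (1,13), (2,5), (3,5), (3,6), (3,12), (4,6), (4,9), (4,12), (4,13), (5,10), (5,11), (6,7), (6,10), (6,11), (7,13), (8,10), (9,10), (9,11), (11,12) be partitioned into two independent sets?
Yes. Partition: {1, 2, 3, 4, 7, 10, 11}, {5, 6, 8, 9, 12, 13}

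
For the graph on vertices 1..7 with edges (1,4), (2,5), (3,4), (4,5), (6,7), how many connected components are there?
2 (components: {1, 2, 3, 4, 5}, {6, 7})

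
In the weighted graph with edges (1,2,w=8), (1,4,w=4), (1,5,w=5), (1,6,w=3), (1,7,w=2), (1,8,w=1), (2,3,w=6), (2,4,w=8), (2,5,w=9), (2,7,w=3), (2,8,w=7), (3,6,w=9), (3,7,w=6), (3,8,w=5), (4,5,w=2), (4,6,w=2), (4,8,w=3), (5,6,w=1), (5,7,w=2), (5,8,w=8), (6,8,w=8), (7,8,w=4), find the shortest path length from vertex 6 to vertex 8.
4 (path: 6 -> 1 -> 8; weights 3 + 1 = 4)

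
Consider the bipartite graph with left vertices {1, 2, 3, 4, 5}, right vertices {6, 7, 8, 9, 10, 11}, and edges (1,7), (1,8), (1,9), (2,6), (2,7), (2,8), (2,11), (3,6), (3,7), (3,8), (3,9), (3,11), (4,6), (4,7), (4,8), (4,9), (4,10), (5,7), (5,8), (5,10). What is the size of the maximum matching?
5 (matching: (1,9), (2,11), (3,8), (4,10), (5,7); upper bound min(|L|,|R|) = min(5,6) = 5)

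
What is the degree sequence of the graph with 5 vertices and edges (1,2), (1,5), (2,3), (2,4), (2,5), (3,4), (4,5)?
[4, 3, 3, 2, 2] (degrees: deg(1)=2, deg(2)=4, deg(3)=2, deg(4)=3, deg(5)=3)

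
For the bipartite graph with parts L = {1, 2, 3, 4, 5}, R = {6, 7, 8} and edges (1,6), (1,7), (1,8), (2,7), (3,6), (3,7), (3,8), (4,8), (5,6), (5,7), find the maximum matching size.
3 (matching: (1,8), (2,7), (3,6); upper bound min(|L|,|R|) = min(5,3) = 3)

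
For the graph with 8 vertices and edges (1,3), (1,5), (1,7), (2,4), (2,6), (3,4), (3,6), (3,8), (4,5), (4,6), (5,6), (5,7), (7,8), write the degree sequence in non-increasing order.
[4, 4, 4, 4, 3, 3, 2, 2] (degrees: deg(1)=3, deg(2)=2, deg(3)=4, deg(4)=4, deg(5)=4, deg(6)=4, deg(7)=3, deg(8)=2)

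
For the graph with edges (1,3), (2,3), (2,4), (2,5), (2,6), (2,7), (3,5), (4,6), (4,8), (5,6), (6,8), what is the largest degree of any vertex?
5 (attained at vertex 2)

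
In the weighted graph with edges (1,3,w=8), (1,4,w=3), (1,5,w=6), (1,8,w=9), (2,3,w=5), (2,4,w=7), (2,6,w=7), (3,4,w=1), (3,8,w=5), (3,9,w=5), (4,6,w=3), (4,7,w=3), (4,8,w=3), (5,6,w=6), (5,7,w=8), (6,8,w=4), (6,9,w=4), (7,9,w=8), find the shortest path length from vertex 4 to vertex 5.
9 (path: 4 -> 1 -> 5; weights 3 + 6 = 9)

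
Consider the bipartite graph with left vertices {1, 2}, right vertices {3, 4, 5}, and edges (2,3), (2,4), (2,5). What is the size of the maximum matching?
1 (matching: (2,5); upper bound min(|L|,|R|) = min(2,3) = 2)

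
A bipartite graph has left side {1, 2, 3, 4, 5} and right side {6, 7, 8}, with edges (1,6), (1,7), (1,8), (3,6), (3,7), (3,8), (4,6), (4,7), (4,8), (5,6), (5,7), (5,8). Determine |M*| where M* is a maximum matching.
3 (matching: (1,8), (3,7), (4,6); upper bound min(|L|,|R|) = min(5,3) = 3)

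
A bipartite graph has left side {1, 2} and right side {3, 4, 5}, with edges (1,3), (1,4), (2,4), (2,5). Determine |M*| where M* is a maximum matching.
2 (matching: (1,4), (2,5); upper bound min(|L|,|R|) = min(2,3) = 2)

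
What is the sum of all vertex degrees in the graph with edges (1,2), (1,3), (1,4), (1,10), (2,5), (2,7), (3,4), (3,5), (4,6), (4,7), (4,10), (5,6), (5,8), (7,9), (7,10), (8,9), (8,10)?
34 (handshake: sum of degrees = 2|E| = 2 x 17 = 34)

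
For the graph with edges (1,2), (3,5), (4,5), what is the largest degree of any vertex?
2 (attained at vertex 5)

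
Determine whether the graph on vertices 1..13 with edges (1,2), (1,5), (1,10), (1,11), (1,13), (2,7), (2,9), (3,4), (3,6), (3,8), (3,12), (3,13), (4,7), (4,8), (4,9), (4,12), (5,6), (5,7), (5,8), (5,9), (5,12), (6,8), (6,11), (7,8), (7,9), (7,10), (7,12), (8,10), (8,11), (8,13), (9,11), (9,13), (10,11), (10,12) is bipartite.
No (odd cycle of length 3: 10 -> 1 -> 11 -> 10)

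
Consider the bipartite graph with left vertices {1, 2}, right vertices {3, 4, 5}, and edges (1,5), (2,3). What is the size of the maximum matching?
2 (matching: (1,5), (2,3); upper bound min(|L|,|R|) = min(2,3) = 2)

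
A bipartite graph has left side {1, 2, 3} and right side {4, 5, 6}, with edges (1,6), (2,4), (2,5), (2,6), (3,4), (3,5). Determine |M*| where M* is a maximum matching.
3 (matching: (1,6), (2,5), (3,4); upper bound min(|L|,|R|) = min(3,3) = 3)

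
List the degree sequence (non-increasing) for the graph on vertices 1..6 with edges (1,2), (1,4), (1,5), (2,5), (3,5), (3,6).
[3, 3, 2, 2, 1, 1] (degrees: deg(1)=3, deg(2)=2, deg(3)=2, deg(4)=1, deg(5)=3, deg(6)=1)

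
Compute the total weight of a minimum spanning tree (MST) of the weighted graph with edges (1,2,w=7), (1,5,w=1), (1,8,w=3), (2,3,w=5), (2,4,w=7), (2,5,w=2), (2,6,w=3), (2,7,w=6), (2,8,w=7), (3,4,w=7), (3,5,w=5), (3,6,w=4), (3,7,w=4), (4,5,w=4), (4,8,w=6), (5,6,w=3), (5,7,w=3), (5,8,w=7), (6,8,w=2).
19 (MST edges: (1,5,w=1), (1,8,w=3), (2,5,w=2), (3,6,w=4), (4,5,w=4), (5,7,w=3), (6,8,w=2); sum of weights 1 + 3 + 2 + 4 + 4 + 3 + 2 = 19)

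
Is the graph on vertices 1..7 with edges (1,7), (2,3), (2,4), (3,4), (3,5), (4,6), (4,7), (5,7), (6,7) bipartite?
No (odd cycle of length 3: 4 -> 7 -> 6 -> 4)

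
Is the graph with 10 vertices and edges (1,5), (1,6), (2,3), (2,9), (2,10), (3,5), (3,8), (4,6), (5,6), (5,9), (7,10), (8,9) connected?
Yes (BFS from 1 visits [1, 5, 6, 3, 9, 4, 2, 8, 10, 7] — all 10 vertices reached)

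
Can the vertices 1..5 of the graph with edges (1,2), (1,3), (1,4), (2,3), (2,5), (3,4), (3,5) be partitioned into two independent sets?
No (odd cycle of length 3: 2 -> 1 -> 3 -> 2)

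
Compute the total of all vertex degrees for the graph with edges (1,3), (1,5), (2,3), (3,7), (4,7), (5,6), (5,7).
14 (handshake: sum of degrees = 2|E| = 2 x 7 = 14)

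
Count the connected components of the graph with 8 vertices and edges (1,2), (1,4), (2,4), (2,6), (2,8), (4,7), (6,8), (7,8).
3 (components: {1, 2, 4, 6, 7, 8}, {3}, {5})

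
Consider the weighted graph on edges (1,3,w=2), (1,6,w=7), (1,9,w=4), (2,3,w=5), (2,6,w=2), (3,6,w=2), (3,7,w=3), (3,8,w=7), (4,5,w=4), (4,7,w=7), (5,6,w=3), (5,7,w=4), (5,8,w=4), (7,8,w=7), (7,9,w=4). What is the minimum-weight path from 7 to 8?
7 (path: 7 -> 8; weights 7 = 7)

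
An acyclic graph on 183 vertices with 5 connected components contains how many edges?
178 (Each of the 5 component trees on V_i vertices has V_i - 1 edges; summing gives V - C = 183 - 5 = 178)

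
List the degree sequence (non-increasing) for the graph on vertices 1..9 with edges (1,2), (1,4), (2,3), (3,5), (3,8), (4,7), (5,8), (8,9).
[3, 3, 2, 2, 2, 2, 1, 1, 0] (degrees: deg(1)=2, deg(2)=2, deg(3)=3, deg(4)=2, deg(5)=2, deg(6)=0, deg(7)=1, deg(8)=3, deg(9)=1)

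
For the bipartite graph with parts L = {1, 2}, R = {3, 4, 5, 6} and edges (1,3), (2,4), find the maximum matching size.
2 (matching: (1,3), (2,4); upper bound min(|L|,|R|) = min(2,4) = 2)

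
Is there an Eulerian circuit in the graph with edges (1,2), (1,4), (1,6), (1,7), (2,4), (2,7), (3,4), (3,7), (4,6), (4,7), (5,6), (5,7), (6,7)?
No (2 vertices have odd degree: {2, 4}; Eulerian circuit requires 0)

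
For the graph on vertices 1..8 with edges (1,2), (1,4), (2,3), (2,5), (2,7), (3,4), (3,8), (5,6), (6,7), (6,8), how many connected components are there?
1 (components: {1, 2, 3, 4, 5, 6, 7, 8})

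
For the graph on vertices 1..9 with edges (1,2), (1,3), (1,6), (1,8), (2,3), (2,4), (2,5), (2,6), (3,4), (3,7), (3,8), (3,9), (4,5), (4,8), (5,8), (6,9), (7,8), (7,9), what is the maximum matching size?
4 (matching: (2,3), (4,5), (6,9), (7,8); upper bound floor(n/2) = floor(9/2) = 4)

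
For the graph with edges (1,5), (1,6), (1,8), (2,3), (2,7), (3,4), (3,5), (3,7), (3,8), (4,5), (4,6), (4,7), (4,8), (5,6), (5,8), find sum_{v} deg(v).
30 (handshake: sum of degrees = 2|E| = 2 x 15 = 30)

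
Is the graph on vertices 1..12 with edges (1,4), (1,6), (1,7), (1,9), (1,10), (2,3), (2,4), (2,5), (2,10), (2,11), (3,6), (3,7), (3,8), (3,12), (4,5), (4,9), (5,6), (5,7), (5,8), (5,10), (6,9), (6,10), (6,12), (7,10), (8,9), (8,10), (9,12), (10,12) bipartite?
No (odd cycle of length 3: 7 -> 1 -> 10 -> 7)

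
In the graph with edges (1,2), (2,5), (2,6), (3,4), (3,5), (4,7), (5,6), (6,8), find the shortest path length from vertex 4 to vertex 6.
3 (path: 4 -> 3 -> 5 -> 6, 3 edges)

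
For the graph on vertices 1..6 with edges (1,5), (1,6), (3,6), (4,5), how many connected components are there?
2 (components: {1, 3, 4, 5, 6}, {2})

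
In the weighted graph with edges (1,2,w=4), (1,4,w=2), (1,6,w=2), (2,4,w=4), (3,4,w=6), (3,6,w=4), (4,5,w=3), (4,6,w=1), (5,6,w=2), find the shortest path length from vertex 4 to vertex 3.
5 (path: 4 -> 6 -> 3; weights 1 + 4 = 5)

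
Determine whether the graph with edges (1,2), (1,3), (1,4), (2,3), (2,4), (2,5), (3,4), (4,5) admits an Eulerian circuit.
No (2 vertices have odd degree: {1, 3}; Eulerian circuit requires 0)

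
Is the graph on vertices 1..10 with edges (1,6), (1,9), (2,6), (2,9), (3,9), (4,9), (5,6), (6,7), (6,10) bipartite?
Yes. Partition: {1, 2, 3, 4, 5, 7, 8, 10}, {6, 9}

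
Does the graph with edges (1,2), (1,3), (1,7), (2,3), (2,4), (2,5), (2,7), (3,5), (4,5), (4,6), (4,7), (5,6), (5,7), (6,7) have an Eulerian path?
No (6 vertices have odd degree: {1, 2, 3, 5, 6, 7}; Eulerian path requires 0 or 2)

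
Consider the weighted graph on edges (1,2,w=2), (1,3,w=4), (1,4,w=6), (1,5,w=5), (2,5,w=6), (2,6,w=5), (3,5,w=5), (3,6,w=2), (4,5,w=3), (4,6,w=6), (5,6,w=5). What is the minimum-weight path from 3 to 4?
8 (path: 3 -> 5 -> 4; weights 5 + 3 = 8)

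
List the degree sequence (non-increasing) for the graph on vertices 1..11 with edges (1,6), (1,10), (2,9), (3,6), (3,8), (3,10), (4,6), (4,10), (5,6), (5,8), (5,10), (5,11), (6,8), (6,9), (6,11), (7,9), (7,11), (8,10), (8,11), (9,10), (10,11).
[7, 7, 5, 5, 4, 4, 3, 2, 2, 2, 1] (degrees: deg(1)=2, deg(2)=1, deg(3)=3, deg(4)=2, deg(5)=4, deg(6)=7, deg(7)=2, deg(8)=5, deg(9)=4, deg(10)=7, deg(11)=5)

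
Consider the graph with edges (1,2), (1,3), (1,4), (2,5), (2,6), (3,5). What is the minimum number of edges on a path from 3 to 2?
2 (path: 3 -> 5 -> 2, 2 edges)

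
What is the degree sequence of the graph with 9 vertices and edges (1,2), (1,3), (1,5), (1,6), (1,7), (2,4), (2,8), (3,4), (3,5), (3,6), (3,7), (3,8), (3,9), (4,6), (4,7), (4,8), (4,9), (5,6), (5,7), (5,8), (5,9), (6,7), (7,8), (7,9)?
[7, 7, 6, 6, 5, 5, 5, 4, 3] (degrees: deg(1)=5, deg(2)=3, deg(3)=7, deg(4)=6, deg(5)=6, deg(6)=5, deg(7)=7, deg(8)=5, deg(9)=4)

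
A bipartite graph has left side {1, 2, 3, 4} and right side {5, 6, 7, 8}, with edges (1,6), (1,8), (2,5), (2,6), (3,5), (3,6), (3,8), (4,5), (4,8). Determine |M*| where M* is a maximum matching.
3 (matching: (1,8), (2,6), (3,5); upper bound min(|L|,|R|) = min(4,4) = 4)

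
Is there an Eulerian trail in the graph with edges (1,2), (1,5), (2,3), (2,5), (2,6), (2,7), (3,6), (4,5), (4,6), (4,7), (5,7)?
No (4 vertices have odd degree: {2, 4, 6, 7}; Eulerian path requires 0 or 2)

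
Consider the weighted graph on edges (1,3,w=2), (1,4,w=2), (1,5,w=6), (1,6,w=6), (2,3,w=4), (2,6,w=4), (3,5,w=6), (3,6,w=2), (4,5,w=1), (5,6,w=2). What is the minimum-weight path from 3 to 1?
2 (path: 3 -> 1; weights 2 = 2)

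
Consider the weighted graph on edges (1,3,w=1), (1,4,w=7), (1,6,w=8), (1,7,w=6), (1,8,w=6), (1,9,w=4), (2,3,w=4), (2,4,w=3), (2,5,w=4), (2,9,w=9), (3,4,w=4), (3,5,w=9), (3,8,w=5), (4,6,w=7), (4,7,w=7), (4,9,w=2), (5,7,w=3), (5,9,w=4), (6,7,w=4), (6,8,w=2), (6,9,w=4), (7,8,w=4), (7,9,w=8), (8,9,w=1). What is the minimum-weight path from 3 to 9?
5 (path: 3 -> 1 -> 9; weights 1 + 4 = 5)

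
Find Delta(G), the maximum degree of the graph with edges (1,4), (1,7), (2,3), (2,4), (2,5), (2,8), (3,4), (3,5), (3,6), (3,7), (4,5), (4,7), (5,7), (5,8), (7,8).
5 (attained at vertices 3, 4, 5, 7)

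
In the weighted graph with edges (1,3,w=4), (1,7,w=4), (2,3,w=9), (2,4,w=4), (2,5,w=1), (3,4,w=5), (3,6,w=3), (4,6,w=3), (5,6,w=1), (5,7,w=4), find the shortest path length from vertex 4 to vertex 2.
4 (path: 4 -> 2; weights 4 = 4)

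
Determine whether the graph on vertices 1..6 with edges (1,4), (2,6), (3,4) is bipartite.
Yes. Partition: {1, 2, 3, 5}, {4, 6}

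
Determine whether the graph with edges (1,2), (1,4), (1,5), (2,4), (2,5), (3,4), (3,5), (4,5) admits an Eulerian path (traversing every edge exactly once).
Yes (the graph is connected and exactly 2 vertices have odd degree: {1, 2}; any Eulerian path must start and end at those)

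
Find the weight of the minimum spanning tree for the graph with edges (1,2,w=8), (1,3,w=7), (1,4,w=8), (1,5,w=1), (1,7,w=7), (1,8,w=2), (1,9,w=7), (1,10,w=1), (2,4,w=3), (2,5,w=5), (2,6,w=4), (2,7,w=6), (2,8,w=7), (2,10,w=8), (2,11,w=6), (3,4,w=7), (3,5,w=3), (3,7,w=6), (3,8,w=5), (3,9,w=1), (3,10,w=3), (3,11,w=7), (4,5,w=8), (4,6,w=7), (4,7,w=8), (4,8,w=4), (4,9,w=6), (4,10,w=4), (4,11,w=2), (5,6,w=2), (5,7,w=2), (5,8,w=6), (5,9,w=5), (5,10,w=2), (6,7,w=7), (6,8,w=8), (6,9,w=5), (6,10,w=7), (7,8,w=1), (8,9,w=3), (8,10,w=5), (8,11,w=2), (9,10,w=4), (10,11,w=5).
18 (MST edges: (1,5,w=1), (1,8,w=2), (1,10,w=1), (2,4,w=3), (3,5,w=3), (3,9,w=1), (4,11,w=2), (5,6,w=2), (7,8,w=1), (8,11,w=2); sum of weights 1 + 2 + 1 + 3 + 3 + 1 + 2 + 2 + 1 + 2 = 18)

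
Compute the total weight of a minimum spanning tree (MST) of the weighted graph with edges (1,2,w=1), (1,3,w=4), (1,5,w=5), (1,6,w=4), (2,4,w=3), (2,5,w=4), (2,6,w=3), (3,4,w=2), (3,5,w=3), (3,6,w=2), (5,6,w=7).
11 (MST edges: (1,2,w=1), (2,4,w=3), (3,4,w=2), (3,5,w=3), (3,6,w=2); sum of weights 1 + 3 + 2 + 3 + 2 = 11)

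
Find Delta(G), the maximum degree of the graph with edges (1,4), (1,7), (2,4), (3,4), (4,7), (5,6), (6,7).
4 (attained at vertex 4)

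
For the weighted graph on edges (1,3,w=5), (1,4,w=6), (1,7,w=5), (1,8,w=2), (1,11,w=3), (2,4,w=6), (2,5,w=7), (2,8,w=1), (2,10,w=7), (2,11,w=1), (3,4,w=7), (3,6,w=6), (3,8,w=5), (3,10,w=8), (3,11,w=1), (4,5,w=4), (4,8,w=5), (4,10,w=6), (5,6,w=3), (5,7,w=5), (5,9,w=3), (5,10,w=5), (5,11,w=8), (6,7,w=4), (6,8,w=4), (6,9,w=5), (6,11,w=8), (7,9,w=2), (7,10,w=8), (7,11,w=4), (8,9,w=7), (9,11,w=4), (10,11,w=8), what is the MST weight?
26 (MST edges: (1,8,w=2), (2,8,w=1), (2,11,w=1), (3,11,w=1), (4,5,w=4), (5,6,w=3), (5,9,w=3), (5,10,w=5), (6,8,w=4), (7,9,w=2); sum of weights 2 + 1 + 1 + 1 + 4 + 3 + 3 + 5 + 4 + 2 = 26)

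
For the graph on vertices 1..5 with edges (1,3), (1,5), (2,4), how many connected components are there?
2 (components: {1, 3, 5}, {2, 4})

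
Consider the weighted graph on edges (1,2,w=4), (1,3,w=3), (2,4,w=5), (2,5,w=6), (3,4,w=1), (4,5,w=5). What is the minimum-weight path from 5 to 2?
6 (path: 5 -> 2; weights 6 = 6)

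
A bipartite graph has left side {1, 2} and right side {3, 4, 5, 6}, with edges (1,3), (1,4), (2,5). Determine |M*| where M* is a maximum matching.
2 (matching: (1,4), (2,5); upper bound min(|L|,|R|) = min(2,4) = 2)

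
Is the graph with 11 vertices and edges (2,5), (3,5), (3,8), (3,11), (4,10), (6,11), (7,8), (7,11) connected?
No, it has 4 components: {1}, {2, 3, 5, 6, 7, 8, 11}, {4, 10}, {9}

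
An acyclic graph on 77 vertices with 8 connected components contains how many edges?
69 (Each of the 8 component trees on V_i vertices has V_i - 1 edges; summing gives V - C = 77 - 8 = 69)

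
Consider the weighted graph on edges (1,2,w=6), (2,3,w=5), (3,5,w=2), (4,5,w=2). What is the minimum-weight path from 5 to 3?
2 (path: 5 -> 3; weights 2 = 2)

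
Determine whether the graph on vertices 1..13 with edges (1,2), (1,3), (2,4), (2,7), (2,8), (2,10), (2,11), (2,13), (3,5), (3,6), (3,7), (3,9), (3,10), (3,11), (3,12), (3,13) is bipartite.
Yes. Partition: {1, 4, 5, 6, 7, 8, 9, 10, 11, 12, 13}, {2, 3}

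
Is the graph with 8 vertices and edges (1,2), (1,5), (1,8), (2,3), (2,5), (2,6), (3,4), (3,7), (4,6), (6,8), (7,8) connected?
Yes (BFS from 1 visits [1, 2, 5, 8, 3, 6, 7, 4] — all 8 vertices reached)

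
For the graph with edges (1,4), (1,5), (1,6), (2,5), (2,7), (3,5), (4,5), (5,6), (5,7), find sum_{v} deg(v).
18 (handshake: sum of degrees = 2|E| = 2 x 9 = 18)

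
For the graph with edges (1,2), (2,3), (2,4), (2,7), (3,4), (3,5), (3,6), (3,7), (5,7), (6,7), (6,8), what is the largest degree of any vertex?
5 (attained at vertex 3)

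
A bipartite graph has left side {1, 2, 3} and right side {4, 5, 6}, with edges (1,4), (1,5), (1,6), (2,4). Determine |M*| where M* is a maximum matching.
2 (matching: (1,6), (2,4); upper bound min(|L|,|R|) = min(3,3) = 3)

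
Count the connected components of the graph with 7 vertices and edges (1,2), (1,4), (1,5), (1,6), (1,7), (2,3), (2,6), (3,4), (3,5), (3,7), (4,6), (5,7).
1 (components: {1, 2, 3, 4, 5, 6, 7})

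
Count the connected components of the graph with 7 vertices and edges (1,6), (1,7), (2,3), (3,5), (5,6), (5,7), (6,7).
2 (components: {1, 2, 3, 5, 6, 7}, {4})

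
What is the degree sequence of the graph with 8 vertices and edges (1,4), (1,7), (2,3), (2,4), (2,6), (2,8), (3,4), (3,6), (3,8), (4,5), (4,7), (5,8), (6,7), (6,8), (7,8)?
[5, 5, 4, 4, 4, 4, 2, 2] (degrees: deg(1)=2, deg(2)=4, deg(3)=4, deg(4)=5, deg(5)=2, deg(6)=4, deg(7)=4, deg(8)=5)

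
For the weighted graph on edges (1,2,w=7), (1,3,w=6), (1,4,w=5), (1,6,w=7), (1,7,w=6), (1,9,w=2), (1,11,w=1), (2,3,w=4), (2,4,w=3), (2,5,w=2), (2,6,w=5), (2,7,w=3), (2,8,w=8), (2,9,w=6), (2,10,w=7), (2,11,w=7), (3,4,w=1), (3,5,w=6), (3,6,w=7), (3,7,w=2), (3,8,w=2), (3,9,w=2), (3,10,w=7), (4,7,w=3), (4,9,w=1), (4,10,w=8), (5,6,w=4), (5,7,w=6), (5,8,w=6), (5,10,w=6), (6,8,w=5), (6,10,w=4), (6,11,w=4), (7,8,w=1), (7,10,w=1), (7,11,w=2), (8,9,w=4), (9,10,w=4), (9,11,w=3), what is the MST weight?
18 (MST edges: (1,9,w=2), (1,11,w=1), (2,4,w=3), (2,5,w=2), (3,4,w=1), (3,7,w=2), (4,9,w=1), (5,6,w=4), (7,8,w=1), (7,10,w=1); sum of weights 2 + 1 + 3 + 2 + 1 + 2 + 1 + 4 + 1 + 1 = 18)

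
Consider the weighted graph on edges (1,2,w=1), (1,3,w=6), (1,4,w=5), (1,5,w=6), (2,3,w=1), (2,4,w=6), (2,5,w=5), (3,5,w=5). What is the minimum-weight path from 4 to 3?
7 (path: 4 -> 2 -> 3; weights 6 + 1 = 7)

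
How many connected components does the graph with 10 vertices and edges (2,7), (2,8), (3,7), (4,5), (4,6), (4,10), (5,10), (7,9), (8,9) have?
3 (components: {1}, {2, 3, 7, 8, 9}, {4, 5, 6, 10})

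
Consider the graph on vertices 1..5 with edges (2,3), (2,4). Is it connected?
No, it has 3 components: {1}, {2, 3, 4}, {5}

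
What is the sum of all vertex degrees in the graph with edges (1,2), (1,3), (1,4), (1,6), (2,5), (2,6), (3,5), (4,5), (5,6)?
18 (handshake: sum of degrees = 2|E| = 2 x 9 = 18)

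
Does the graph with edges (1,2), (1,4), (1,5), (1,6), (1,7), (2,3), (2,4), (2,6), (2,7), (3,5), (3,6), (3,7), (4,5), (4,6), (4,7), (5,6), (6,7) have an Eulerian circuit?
No (4 vertices have odd degree: {1, 2, 4, 7}; Eulerian circuit requires 0)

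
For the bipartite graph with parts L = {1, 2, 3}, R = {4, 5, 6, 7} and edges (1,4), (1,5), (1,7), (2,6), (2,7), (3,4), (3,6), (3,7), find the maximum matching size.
3 (matching: (1,5), (2,6), (3,7); upper bound min(|L|,|R|) = min(3,4) = 3)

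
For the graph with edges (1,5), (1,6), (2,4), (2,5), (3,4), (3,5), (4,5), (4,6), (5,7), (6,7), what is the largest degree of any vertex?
5 (attained at vertex 5)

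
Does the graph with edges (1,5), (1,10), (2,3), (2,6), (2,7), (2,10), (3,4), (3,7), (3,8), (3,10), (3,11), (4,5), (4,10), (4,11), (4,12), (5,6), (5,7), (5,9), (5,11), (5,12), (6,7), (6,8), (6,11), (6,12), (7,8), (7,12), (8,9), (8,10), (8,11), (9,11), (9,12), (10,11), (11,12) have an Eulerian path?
Yes (the graph is connected and exactly 2 vertices have odd degree: {4, 5}; any Eulerian path must start and end at those)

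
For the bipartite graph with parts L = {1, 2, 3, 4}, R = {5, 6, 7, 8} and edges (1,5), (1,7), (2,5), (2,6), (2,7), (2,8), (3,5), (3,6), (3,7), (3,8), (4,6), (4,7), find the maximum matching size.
4 (matching: (1,7), (2,8), (3,5), (4,6); upper bound min(|L|,|R|) = min(4,4) = 4)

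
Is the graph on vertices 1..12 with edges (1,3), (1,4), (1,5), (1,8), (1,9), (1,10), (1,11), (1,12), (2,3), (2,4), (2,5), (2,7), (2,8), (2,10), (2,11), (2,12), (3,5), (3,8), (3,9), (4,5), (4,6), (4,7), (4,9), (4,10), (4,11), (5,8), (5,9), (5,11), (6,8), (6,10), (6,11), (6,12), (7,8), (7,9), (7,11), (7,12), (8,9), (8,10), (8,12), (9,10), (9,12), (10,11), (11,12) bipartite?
No (odd cycle of length 3: 5 -> 1 -> 8 -> 5)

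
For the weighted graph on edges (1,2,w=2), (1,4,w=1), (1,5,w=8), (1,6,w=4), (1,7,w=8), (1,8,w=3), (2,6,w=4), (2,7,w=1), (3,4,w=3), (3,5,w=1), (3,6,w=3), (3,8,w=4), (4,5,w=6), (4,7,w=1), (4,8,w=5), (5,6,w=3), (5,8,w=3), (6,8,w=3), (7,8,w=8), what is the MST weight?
13 (MST edges: (1,4,w=1), (1,8,w=3), (2,7,w=1), (3,4,w=3), (3,5,w=1), (3,6,w=3), (4,7,w=1); sum of weights 1 + 3 + 1 + 3 + 1 + 3 + 1 = 13)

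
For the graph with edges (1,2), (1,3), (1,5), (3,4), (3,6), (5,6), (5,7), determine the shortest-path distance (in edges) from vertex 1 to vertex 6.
2 (path: 1 -> 5 -> 6, 2 edges)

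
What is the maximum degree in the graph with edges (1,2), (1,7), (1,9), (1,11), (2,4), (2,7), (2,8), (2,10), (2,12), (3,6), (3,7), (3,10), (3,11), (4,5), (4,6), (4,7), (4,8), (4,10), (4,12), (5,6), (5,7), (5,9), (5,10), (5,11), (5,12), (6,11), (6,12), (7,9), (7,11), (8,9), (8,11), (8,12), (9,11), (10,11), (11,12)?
9 (attained at vertex 11)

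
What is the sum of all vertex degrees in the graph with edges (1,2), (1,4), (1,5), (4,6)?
8 (handshake: sum of degrees = 2|E| = 2 x 4 = 8)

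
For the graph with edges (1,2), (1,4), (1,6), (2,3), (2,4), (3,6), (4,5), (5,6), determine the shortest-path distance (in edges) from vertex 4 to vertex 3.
2 (path: 4 -> 2 -> 3, 2 edges)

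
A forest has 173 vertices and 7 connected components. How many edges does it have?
166 (Each of the 7 component trees on V_i vertices has V_i - 1 edges; summing gives V - C = 173 - 7 = 166)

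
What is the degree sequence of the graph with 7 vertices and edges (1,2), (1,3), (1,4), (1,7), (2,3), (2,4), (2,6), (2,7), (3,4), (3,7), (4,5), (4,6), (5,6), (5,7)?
[5, 5, 4, 4, 4, 3, 3] (degrees: deg(1)=4, deg(2)=5, deg(3)=4, deg(4)=5, deg(5)=3, deg(6)=3, deg(7)=4)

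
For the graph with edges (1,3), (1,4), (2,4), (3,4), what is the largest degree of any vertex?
3 (attained at vertex 4)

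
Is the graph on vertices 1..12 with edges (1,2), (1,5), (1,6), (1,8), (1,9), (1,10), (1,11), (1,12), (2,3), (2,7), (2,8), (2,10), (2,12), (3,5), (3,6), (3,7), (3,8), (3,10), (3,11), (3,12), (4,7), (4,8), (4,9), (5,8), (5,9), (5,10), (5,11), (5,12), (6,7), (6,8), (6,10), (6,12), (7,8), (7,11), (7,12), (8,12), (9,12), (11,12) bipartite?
No (odd cycle of length 3: 11 -> 1 -> 5 -> 11)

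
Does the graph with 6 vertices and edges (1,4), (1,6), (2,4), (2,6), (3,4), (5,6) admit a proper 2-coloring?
Yes. Partition: {1, 2, 3, 5}, {4, 6}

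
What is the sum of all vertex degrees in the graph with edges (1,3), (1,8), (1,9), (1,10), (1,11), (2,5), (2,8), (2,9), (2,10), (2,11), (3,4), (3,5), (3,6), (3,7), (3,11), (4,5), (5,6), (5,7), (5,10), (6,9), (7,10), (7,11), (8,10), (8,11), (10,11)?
50 (handshake: sum of degrees = 2|E| = 2 x 25 = 50)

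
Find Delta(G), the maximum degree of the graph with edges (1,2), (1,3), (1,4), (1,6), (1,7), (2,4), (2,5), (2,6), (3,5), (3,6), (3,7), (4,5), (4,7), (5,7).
5 (attained at vertex 1)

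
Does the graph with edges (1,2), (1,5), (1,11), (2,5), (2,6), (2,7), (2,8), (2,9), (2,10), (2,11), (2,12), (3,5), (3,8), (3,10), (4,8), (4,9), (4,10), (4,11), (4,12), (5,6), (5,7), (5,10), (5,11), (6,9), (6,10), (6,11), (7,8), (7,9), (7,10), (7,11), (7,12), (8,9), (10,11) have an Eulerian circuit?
No (12 vertices have odd degree: {1, 2, 3, 4, 5, 6, 7, 8, 9, 10, 11, 12}; Eulerian circuit requires 0)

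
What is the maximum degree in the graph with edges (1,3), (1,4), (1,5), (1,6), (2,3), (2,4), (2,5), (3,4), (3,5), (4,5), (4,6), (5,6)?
5 (attained at vertices 4, 5)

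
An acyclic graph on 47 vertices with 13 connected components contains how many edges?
34 (Each of the 13 component trees on V_i vertices has V_i - 1 edges; summing gives V - C = 47 - 13 = 34)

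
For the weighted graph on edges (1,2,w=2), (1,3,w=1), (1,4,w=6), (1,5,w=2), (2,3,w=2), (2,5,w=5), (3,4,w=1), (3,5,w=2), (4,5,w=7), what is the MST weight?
6 (MST edges: (1,2,w=2), (1,3,w=1), (1,5,w=2), (3,4,w=1); sum of weights 2 + 1 + 2 + 1 = 6)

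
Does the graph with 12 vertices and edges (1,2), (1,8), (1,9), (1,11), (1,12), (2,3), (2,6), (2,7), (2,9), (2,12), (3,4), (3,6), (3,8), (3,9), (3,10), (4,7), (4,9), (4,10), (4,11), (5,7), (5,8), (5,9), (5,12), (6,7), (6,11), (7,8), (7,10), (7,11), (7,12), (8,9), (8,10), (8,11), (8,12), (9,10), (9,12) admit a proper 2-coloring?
No (odd cycle of length 3: 8 -> 1 -> 11 -> 8)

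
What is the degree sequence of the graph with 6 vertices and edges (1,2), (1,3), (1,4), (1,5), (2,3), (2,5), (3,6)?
[4, 3, 3, 2, 1, 1] (degrees: deg(1)=4, deg(2)=3, deg(3)=3, deg(4)=1, deg(5)=2, deg(6)=1)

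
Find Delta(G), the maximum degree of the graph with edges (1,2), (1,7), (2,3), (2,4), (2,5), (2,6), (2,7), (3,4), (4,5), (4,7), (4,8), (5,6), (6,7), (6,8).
6 (attained at vertex 2)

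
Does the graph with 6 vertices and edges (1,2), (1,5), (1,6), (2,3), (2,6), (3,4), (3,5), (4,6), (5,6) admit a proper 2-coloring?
No (odd cycle of length 3: 6 -> 1 -> 2 -> 6)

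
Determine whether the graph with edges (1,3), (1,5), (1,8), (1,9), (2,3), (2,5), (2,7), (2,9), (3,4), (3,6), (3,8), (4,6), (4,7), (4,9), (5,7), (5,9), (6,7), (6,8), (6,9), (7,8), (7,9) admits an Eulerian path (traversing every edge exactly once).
Yes (the graph is connected and exactly 2 vertices have odd degree: {3, 6}; any Eulerian path must start and end at those)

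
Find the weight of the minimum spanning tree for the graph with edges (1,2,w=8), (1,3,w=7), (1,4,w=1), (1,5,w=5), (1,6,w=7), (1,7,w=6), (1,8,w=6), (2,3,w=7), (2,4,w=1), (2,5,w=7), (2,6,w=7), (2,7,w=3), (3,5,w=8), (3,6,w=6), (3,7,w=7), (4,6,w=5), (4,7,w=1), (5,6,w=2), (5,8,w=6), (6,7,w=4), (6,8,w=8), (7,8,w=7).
21 (MST edges: (1,4,w=1), (1,8,w=6), (2,4,w=1), (3,6,w=6), (4,7,w=1), (5,6,w=2), (6,7,w=4); sum of weights 1 + 6 + 1 + 6 + 1 + 2 + 4 = 21)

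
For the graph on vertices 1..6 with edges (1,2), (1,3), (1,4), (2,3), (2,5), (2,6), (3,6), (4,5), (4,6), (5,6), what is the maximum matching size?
3 (matching: (1,3), (2,5), (4,6); upper bound floor(n/2) = floor(6/2) = 3)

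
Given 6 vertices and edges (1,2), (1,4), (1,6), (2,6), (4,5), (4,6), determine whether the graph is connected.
No, it has 2 components: {1, 2, 4, 5, 6}, {3}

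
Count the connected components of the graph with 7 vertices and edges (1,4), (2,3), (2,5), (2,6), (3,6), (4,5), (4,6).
2 (components: {1, 2, 3, 4, 5, 6}, {7})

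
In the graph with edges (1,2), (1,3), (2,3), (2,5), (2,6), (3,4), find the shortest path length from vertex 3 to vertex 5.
2 (path: 3 -> 2 -> 5, 2 edges)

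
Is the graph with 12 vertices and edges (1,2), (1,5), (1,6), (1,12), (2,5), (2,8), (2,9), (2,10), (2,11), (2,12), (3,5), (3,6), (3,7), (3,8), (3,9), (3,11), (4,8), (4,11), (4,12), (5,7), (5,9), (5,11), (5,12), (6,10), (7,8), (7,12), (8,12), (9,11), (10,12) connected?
Yes (BFS from 1 visits [1, 2, 5, 6, 12, 8, 9, 10, 11, 3, 7, 4] — all 12 vertices reached)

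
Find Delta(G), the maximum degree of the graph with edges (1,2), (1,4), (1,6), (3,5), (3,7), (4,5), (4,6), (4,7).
4 (attained at vertex 4)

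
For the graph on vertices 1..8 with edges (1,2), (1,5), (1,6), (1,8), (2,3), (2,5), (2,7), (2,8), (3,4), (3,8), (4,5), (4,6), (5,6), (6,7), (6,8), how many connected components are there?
1 (components: {1, 2, 3, 4, 5, 6, 7, 8})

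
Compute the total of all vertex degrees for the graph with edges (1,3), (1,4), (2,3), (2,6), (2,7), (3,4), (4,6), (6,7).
16 (handshake: sum of degrees = 2|E| = 2 x 8 = 16)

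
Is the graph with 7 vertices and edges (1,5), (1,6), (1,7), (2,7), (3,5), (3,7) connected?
No, it has 2 components: {1, 2, 3, 5, 6, 7}, {4}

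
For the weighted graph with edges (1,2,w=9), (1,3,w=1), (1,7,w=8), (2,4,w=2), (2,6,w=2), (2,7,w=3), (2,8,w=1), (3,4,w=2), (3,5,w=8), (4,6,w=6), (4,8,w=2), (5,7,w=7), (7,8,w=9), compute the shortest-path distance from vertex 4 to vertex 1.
3 (path: 4 -> 3 -> 1; weights 2 + 1 = 3)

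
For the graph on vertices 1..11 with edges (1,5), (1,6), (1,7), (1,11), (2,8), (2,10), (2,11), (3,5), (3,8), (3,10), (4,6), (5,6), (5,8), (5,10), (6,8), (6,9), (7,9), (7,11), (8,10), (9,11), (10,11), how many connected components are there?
1 (components: {1, 2, 3, 4, 5, 6, 7, 8, 9, 10, 11})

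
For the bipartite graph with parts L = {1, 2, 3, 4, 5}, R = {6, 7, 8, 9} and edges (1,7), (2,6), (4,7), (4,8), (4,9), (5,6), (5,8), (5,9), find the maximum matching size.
4 (matching: (1,7), (2,6), (4,9), (5,8); upper bound min(|L|,|R|) = min(5,4) = 4)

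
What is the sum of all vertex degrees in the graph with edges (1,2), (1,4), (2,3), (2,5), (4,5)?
10 (handshake: sum of degrees = 2|E| = 2 x 5 = 10)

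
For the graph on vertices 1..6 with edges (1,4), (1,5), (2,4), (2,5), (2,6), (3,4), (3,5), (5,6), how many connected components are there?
1 (components: {1, 2, 3, 4, 5, 6})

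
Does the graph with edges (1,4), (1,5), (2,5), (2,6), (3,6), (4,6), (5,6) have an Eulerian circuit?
No (2 vertices have odd degree: {3, 5}; Eulerian circuit requires 0)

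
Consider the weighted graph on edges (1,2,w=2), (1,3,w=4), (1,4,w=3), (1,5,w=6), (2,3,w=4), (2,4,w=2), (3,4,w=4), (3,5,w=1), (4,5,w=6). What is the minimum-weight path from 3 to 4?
4 (path: 3 -> 4; weights 4 = 4)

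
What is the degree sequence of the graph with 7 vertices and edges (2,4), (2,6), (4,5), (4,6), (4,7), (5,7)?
[4, 2, 2, 2, 2, 0, 0] (degrees: deg(1)=0, deg(2)=2, deg(3)=0, deg(4)=4, deg(5)=2, deg(6)=2, deg(7)=2)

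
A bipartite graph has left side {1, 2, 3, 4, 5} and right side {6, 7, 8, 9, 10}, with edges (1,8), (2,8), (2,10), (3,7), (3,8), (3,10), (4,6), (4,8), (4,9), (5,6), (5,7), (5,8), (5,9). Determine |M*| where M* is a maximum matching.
5 (matching: (1,8), (2,10), (3,7), (4,9), (5,6); upper bound min(|L|,|R|) = min(5,5) = 5)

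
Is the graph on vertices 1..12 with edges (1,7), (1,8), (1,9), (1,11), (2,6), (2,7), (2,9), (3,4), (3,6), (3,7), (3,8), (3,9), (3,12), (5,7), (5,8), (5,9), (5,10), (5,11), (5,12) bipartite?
Yes. Partition: {1, 2, 3, 5}, {4, 6, 7, 8, 9, 10, 11, 12}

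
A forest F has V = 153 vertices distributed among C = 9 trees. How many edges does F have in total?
144 (Each of the 9 component trees on V_i vertices has V_i - 1 edges; summing gives V - C = 153 - 9 = 144)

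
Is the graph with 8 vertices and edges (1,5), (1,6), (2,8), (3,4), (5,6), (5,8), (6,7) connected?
No, it has 2 components: {1, 2, 5, 6, 7, 8}, {3, 4}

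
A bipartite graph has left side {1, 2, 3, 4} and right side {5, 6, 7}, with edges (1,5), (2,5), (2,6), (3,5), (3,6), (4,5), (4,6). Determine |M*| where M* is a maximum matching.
2 (matching: (1,5), (2,6); upper bound min(|L|,|R|) = min(4,3) = 3)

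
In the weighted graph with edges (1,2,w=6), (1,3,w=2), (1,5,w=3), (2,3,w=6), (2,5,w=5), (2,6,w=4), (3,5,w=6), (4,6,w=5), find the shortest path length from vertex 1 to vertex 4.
15 (path: 1 -> 2 -> 6 -> 4; weights 6 + 4 + 5 = 15)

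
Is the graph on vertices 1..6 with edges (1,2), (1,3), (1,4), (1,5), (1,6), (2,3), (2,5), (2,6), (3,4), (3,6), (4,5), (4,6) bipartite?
No (odd cycle of length 3: 2 -> 1 -> 5 -> 2)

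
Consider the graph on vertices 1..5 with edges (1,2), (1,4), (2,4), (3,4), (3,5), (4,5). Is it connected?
Yes (BFS from 1 visits [1, 2, 4, 3, 5] — all 5 vertices reached)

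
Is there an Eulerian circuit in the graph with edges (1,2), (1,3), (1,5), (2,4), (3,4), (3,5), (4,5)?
No (4 vertices have odd degree: {1, 3, 4, 5}; Eulerian circuit requires 0)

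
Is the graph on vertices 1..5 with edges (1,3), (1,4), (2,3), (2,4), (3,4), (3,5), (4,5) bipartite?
No (odd cycle of length 3: 3 -> 1 -> 4 -> 3)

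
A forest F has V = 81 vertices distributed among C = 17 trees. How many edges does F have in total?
64 (Each of the 17 component trees on V_i vertices has V_i - 1 edges; summing gives V - C = 81 - 17 = 64)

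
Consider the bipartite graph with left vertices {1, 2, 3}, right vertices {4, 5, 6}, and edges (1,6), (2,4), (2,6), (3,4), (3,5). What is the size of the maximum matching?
3 (matching: (1,6), (2,4), (3,5); upper bound min(|L|,|R|) = min(3,3) = 3)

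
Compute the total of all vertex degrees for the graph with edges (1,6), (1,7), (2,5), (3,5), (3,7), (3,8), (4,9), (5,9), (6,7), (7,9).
20 (handshake: sum of degrees = 2|E| = 2 x 10 = 20)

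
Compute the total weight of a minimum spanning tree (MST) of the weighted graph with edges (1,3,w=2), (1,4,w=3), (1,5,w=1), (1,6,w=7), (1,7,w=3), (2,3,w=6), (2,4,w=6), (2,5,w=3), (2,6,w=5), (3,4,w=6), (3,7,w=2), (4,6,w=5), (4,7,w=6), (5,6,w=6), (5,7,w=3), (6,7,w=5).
16 (MST edges: (1,3,w=2), (1,4,w=3), (1,5,w=1), (2,5,w=3), (2,6,w=5), (3,7,w=2); sum of weights 2 + 3 + 1 + 3 + 5 + 2 = 16)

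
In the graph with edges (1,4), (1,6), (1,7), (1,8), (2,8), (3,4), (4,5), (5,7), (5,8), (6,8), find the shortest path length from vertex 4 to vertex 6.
2 (path: 4 -> 1 -> 6, 2 edges)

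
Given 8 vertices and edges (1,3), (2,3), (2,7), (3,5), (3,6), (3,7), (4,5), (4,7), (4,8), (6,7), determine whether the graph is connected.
Yes (BFS from 1 visits [1, 3, 2, 5, 6, 7, 4, 8] — all 8 vertices reached)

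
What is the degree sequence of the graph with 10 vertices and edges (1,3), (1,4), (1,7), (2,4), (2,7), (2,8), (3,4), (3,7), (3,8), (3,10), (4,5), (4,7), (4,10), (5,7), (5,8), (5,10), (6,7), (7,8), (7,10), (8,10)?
[8, 6, 5, 5, 5, 4, 3, 3, 1, 0] (degrees: deg(1)=3, deg(2)=3, deg(3)=5, deg(4)=6, deg(5)=4, deg(6)=1, deg(7)=8, deg(8)=5, deg(9)=0, deg(10)=5)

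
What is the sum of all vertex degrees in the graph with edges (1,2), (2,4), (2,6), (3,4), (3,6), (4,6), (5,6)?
14 (handshake: sum of degrees = 2|E| = 2 x 7 = 14)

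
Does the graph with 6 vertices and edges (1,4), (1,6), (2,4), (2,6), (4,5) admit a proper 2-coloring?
Yes. Partition: {1, 2, 3, 5}, {4, 6}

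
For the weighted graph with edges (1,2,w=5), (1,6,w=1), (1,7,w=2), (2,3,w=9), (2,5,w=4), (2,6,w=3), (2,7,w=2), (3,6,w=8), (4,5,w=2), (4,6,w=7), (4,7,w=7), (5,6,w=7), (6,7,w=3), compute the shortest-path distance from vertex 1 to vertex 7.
2 (path: 1 -> 7; weights 2 = 2)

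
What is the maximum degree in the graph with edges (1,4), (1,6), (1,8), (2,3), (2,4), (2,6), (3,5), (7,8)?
3 (attained at vertices 1, 2)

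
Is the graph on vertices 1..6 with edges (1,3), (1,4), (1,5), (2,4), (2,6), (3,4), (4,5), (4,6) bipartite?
No (odd cycle of length 3: 4 -> 1 -> 3 -> 4)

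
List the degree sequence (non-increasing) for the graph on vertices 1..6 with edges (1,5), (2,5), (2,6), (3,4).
[2, 2, 1, 1, 1, 1] (degrees: deg(1)=1, deg(2)=2, deg(3)=1, deg(4)=1, deg(5)=2, deg(6)=1)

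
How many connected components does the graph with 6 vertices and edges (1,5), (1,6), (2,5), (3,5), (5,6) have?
2 (components: {1, 2, 3, 5, 6}, {4})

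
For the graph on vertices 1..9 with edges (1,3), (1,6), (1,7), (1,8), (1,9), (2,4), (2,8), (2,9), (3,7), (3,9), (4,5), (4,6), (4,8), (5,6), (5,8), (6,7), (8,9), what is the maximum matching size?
4 (matching: (1,9), (2,4), (5,8), (6,7); upper bound floor(n/2) = floor(9/2) = 4)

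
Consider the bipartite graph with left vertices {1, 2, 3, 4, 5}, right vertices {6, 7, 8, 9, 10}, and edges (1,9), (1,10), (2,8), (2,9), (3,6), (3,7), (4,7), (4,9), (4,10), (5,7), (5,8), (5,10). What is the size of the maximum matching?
5 (matching: (1,10), (2,9), (3,6), (4,7), (5,8); upper bound min(|L|,|R|) = min(5,5) = 5)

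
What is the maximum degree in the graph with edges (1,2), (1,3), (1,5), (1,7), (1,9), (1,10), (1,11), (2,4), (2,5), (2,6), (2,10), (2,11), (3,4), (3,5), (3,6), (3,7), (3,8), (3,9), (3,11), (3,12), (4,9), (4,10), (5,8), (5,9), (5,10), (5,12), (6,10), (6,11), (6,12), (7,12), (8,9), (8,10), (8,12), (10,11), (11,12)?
9 (attained at vertex 3)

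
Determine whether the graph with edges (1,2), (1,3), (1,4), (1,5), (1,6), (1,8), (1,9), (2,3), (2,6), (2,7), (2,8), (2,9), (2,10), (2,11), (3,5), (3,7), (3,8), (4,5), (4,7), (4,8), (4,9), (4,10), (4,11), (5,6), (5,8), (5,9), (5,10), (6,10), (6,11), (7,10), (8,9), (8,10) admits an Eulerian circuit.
No (8 vertices have odd degree: {1, 3, 4, 5, 6, 8, 9, 11}; Eulerian circuit requires 0)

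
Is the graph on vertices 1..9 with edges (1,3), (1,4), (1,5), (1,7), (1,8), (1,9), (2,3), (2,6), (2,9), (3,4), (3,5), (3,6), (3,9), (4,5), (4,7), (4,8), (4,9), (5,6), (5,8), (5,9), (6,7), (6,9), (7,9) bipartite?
No (odd cycle of length 3: 9 -> 1 -> 7 -> 9)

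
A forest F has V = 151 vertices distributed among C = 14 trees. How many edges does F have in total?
137 (Each of the 14 component trees on V_i vertices has V_i - 1 edges; summing gives V - C = 151 - 14 = 137)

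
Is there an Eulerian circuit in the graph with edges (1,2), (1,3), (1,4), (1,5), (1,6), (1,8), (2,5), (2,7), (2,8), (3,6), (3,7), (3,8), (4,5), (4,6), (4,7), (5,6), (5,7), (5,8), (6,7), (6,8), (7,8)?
Yes (the graph is connected and all 8 vertices have even degree)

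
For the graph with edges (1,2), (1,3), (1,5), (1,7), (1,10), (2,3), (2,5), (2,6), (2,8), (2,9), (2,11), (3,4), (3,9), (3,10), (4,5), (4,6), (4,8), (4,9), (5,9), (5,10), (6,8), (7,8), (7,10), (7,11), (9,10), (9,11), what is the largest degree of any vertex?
7 (attained at vertex 2)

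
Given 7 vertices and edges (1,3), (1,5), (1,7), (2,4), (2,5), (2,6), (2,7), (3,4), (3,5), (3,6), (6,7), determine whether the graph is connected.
Yes (BFS from 1 visits [1, 3, 5, 7, 4, 6, 2] — all 7 vertices reached)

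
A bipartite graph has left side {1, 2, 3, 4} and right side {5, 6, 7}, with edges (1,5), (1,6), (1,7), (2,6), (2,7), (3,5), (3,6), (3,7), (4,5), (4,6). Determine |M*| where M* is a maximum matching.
3 (matching: (1,7), (2,6), (3,5); upper bound min(|L|,|R|) = min(4,3) = 3)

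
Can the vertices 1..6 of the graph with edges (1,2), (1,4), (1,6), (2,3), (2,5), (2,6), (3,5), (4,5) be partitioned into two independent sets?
No (odd cycle of length 3: 6 -> 1 -> 2 -> 6)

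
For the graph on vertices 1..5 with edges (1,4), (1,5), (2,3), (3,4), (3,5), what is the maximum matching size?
2 (matching: (1,5), (3,4); upper bound floor(n/2) = floor(5/2) = 2)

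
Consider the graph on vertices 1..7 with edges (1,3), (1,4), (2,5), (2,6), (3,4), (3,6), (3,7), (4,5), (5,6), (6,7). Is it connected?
Yes (BFS from 1 visits [1, 3, 4, 6, 7, 5, 2] — all 7 vertices reached)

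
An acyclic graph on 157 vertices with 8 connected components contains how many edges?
149 (Each of the 8 component trees on V_i vertices has V_i - 1 edges; summing gives V - C = 157 - 8 = 149)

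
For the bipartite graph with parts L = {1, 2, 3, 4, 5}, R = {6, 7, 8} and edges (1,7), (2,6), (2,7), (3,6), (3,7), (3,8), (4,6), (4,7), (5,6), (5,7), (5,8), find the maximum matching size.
3 (matching: (1,7), (2,6), (3,8); upper bound min(|L|,|R|) = min(5,3) = 3)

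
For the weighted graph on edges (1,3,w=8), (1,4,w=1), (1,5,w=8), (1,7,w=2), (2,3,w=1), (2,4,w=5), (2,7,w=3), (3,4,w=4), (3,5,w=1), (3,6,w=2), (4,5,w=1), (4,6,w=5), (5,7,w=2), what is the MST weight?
8 (MST edges: (1,4,w=1), (1,7,w=2), (2,3,w=1), (3,5,w=1), (3,6,w=2), (4,5,w=1); sum of weights 1 + 2 + 1 + 1 + 2 + 1 = 8)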